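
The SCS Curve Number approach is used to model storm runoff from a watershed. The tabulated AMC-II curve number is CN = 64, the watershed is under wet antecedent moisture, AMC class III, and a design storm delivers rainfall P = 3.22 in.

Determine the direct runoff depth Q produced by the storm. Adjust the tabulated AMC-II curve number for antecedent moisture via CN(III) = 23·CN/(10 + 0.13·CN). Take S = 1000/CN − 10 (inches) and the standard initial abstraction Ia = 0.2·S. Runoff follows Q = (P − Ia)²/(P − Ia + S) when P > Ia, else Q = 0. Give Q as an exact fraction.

Wet (AMC III): CN(III) = 23·64/(10 + 0.13·64) = 1472/(458/25) = 18400/229 ≈ 80.349
Retention S: 1000/CN − 10 with CN=80.349 → S = 225/92 ≈ 2.446 in
Ia = 0.2S: 0.2·2.446 = 0.489 in (exactly 45/92)
Excess rainfall: 3.220 − 0.489 = 2.731 in; P > Ia so Q > 0
Runoff Q = (P−Ia)²/(P−Ia+S) = (2.731)²/(2.731+2.446) = 39450961/27383800 ≈ 1.441 in

Q = 39450961/27383800 in ≈ 1.441 in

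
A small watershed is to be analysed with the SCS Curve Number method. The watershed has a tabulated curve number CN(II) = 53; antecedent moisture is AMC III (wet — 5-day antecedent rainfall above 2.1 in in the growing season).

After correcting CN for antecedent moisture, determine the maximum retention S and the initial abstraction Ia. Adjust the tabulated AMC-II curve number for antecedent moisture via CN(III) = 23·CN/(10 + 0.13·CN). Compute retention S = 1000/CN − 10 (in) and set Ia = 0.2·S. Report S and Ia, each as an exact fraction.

S = 4700/1219 in ≈ 3.856 in; Ia = 940/1219 in ≈ 0.771 in

CN(III) from CN(II)=53: (23·53)/(10 + 0.13·53) = 121900/1689 ≈ 72.173
S = 1000/(121900/1689) − 10 = 4700/1219 in ≈ 3.856 in
Ia = 0.2S: 0.2·3.856 = 0.771 in (exactly 940/1219)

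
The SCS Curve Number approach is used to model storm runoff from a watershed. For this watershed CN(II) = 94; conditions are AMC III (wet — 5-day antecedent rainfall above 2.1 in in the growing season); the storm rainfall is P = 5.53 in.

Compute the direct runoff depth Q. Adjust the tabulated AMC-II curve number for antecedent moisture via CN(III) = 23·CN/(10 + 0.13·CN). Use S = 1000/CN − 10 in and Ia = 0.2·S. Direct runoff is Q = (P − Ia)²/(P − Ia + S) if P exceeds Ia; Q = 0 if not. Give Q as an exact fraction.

Wet (AMC III): CN(III) = 23·94/(10 + 0.13·94) = 2162/(1111/50) = 108100/1111 ≈ 97.300
S = 1000/(108100/1111) − 10 = 300/1081 in ≈ 0.278 in
Ia = 0.2·(300/1081) = 60/1081 in ≈ 0.056 in
Excess rainfall: 5.530 − 0.056 = 5.474 in; P > Ia so Q > 0
Q = (591793/108100)²/((591793/108100) + 300/1081) = (350218954849/11685610000)/(621793/108100) = 350218954849/67215823300 in ≈ 5.210 in

Q = 350218954849/67215823300 in ≈ 5.210 in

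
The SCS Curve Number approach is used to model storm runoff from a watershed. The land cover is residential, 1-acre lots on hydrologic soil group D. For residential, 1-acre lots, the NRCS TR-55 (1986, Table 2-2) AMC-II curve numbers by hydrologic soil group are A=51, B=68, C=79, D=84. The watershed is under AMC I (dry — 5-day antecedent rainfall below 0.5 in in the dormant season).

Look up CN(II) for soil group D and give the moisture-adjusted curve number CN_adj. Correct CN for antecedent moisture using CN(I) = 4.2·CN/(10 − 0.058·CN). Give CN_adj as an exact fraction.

CN_adj = 44100/641 ≈ 68.799

NRCS table: residential, 1-acre lots, soil group D → CN(II) = 84
Dry (AMC I): CN(I) = 4.2·84/(10 − 0.058·84) = (1764/5)/(641/125) = 44100/641 ≈ 68.799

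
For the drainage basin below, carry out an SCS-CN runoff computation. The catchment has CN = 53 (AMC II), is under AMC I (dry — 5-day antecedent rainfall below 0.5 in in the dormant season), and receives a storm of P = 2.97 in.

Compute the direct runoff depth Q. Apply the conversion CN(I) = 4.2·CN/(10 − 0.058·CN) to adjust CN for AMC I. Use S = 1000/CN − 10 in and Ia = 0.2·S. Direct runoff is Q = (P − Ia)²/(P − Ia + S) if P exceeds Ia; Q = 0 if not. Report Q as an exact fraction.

Q = 0 in ≈ 0.000 in

CN(I) from CN(II)=53: (4.2·53)/(10 − 0.058·53) = 111300/3463 ≈ 32.140
Retention S: 1000/CN − 10 with CN=32.140 → S = 23500/1113 ≈ 21.114 in
Ia = 0.2S: 0.2·21.114 = 4.223 in (exactly 4700/1113)
P = 2.970 ≤ Ia = 4.223 in: entire storm abstracted, Q = 0.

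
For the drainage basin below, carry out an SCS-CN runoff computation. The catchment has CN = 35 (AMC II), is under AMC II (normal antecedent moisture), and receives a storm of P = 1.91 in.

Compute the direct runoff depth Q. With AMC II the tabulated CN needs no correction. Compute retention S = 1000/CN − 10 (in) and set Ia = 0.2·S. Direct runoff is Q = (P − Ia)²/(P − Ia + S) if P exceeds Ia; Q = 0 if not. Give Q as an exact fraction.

Q = 0 in ≈ 0.000 in

Average conditions: CN = 35 (no AMC adjustment).
Retention S: 1000/CN − 10 with CN=35.000 → S = 130/7 ≈ 18.571 in
Ia = 0.2·(130/7) = 26/7 in ≈ 3.714 in
P = 1.910 ≤ Ia = 3.714 in: entire storm abstracted, Q = 0.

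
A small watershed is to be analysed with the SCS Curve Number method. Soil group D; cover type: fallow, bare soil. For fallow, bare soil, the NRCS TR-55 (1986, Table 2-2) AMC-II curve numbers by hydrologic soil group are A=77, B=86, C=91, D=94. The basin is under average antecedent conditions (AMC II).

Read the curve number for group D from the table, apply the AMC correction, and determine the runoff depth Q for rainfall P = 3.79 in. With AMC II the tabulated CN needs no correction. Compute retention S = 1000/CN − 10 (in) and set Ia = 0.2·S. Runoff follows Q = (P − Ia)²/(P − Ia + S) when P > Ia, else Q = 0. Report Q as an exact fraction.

NRCS table: fallow, bare soil, soil group D → CN(II) = 94
CN(II) = 94; AMC II needs no correction.
Max retention: S = 1000/94 − 10 = 30/47 in (≈ 0.638 in)
Ia = 0.2S: 0.2·0.638 = 0.128 in (exactly 6/47)
Excess rainfall: 3.790 − 0.128 = 3.662 in; P > Ia so Q > 0
Runoff Q = (P−Ia)²/(P−Ia+S) = (3.662)²/(3.662+0.638) = 296287369/95001100 ≈ 3.119 in

Q = 296287369/95001100 in ≈ 3.119 in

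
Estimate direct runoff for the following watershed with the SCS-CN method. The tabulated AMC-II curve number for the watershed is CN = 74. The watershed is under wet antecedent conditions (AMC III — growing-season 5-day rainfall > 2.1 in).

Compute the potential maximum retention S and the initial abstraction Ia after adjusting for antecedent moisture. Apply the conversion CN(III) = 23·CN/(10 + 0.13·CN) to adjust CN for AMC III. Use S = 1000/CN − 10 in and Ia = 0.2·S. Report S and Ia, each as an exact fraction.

S = 1300/851 in ≈ 1.528 in; Ia = 260/851 in ≈ 0.306 in

Adjust CN=74 to AMC III: 23·74/(10 + 0.13·74) → 1702 ÷ (981/50) = 85100/981 ≈ 86.748
Retention S: 1000/CN − 10 with CN=86.748 → S = 1300/851 ≈ 1.528 in
Ia = 0.2S: 0.2·1.528 = 0.306 in (exactly 260/851)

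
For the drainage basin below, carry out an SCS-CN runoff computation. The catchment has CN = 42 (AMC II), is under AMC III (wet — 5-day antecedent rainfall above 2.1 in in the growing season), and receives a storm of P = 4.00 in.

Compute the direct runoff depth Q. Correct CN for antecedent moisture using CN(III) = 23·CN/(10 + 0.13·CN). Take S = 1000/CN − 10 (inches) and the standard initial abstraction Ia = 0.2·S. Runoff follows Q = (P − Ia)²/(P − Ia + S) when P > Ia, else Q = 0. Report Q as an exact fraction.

Q = 456976/513429 in ≈ 0.890 in

Adjust CN=42 to AMC III: 23·42/(10 + 0.13·42) → 966 ÷ (773/50) = 48300/773 ≈ 62.484
Max retention: S = 1000/(48300/773) − 10 = 2900/483 in (≈ 6.004 in)
Ia = 0.2·(2900/483) = 580/483 in ≈ 1.201 in
P − Ia = 4.000 − 1.201 = 1352/483 ≈ 2.799 in (> 0, runoff occurs)
Q = (1352/483)²/((1352/483) + 2900/483) = (1827904/233289)/(4252/483) = 456976/513429 in ≈ 0.890 in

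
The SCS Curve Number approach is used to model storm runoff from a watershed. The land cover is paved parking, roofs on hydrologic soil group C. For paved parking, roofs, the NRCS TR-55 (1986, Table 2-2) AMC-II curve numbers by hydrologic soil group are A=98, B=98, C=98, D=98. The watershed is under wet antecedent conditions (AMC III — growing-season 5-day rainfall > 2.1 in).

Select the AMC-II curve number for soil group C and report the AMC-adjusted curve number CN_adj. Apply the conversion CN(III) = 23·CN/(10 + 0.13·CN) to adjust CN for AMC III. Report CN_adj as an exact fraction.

NRCS table: paved parking, roofs, soil group C → CN(II) = 98
CN(III) from CN(II)=98: (23·98)/(10 + 0.13·98) = 112700/1137 ≈ 99.120

CN_adj = 112700/1137 ≈ 99.120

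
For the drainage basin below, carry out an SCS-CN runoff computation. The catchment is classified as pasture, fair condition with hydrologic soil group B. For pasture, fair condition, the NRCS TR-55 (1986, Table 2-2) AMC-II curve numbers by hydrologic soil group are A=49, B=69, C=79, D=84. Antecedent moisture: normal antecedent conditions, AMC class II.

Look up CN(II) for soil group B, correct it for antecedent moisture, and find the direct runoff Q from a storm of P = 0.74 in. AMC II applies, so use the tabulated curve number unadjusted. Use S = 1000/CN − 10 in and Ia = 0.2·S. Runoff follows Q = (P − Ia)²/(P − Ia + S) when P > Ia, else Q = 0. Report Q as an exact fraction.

Q = 0 in ≈ 0.000 in

NRCS table: pasture, fair condition, soil group B → CN(II) = 69
CN(II) = 69; AMC II needs no correction.
Max retention: S = 1000/69 − 10 = 310/69 in (≈ 4.493 in)
Ia = 0.2S: 0.2·4.493 = 0.899 in (exactly 62/69)
P = 0.740 ≤ Ia = 0.899 in: entire storm abstracted, Q = 0.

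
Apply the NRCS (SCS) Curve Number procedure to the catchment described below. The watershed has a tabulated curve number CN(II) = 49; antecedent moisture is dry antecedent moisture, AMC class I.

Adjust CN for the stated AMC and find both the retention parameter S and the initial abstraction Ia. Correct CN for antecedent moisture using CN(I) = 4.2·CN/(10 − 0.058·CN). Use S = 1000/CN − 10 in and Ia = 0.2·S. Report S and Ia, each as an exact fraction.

S = 8500/343 in ≈ 24.781 in; Ia = 1700/343 in ≈ 4.956 in

Adjust CN=49 to AMC I: 4.2·49/(10 − 0.058·49) → (1029/5) ÷ (3579/500) = 34300/1193 ≈ 28.751
S = 1000/(34300/1193) − 10 = 8500/343 in ≈ 24.781 in
Ia = 0.2·(8500/343) = 1700/343 in ≈ 4.956 in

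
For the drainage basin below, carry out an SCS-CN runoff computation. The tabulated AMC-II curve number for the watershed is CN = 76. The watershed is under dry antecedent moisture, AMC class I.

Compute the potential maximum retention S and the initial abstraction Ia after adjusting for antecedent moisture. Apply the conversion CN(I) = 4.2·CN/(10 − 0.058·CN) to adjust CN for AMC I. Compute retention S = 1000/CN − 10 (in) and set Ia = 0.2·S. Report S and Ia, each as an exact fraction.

S = 1000/133 in ≈ 7.519 in; Ia = 200/133 in ≈ 1.504 in

Dry (AMC I): CN(I) = 4.2·76/(10 − 0.058·76) = (1596/5)/(699/125) = 13300/233 ≈ 57.082
S = 1000/(13300/233) − 10 = 1000/133 in ≈ 7.519 in
Initial abstraction Ia = S/5 = (1000/133)/5 = 200/133 ≈ 1.504 in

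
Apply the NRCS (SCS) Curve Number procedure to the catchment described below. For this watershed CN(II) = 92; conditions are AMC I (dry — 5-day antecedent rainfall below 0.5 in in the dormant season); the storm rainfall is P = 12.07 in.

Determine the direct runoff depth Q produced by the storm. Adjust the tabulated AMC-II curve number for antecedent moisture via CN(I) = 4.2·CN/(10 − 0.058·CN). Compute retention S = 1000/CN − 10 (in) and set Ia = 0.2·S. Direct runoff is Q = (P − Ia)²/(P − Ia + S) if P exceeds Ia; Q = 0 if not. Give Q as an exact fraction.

Dry (AMC I): CN(I) = 4.2·92/(10 − 0.058·92) = (1932/5)/(583/125) = 48300/583 ≈ 82.847
S = 1000/(48300/583) − 10 = 1000/483 in ≈ 2.070 in
Ia = 0.2·(1000/483) = 200/483 in ≈ 0.414 in
Excess rainfall: 12.070 − 0.414 = 11.656 in; P > Ia so Q > 0
Runoff Q = (P−Ia)²/(P−Ia+S) = (11.656)²/(11.656+2.070) = 316947606361/32021982300 ≈ 9.898 in

Q = 316947606361/32021982300 in ≈ 9.898 in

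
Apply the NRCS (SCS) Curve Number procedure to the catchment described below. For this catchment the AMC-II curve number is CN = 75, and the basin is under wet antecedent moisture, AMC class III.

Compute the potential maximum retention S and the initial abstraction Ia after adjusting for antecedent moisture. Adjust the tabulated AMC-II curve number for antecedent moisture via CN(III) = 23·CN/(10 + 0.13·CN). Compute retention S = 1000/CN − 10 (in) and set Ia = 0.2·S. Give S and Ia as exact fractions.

S = 100/69 in ≈ 1.449 in; Ia = 20/69 in ≈ 0.290 in

CN(III) from CN(II)=75: (23·75)/(10 + 0.13·75) = 6900/79 ≈ 87.342
Max retention: S = 1000/(6900/79) − 10 = 100/69 in (≈ 1.449 in)
Initial abstraction Ia = S/5 = (100/69)/5 = 20/69 ≈ 0.290 in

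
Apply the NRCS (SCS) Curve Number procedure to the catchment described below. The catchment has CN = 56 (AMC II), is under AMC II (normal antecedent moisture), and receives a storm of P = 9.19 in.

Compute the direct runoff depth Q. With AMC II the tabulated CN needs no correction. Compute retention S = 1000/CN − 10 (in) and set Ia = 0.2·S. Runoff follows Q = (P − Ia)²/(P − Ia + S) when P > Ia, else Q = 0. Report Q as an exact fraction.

Q = 28440889/7583100 in ≈ 3.751 in

Average conditions: CN = 56 (no AMC adjustment).
S = 1000/56 − 10 = 55/7 in ≈ 7.857 in
Initial abstraction Ia = S/5 = (55/7)/5 = 11/7 ≈ 1.571 in
Excess rainfall: 9.190 − 1.571 = 7.619 in; P > Ia so Q > 0
Q: (5333/700)² ÷ (10833/700) = 28440889/7583100 in (≈ 3.751 in)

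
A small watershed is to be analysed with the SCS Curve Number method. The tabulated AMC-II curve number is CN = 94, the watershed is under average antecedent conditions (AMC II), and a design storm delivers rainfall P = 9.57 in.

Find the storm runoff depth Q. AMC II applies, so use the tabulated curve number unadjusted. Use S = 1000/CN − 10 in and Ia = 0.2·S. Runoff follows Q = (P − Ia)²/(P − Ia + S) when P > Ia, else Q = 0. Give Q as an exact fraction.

AMC II — tabulated CN = 94 applies directly.
Retention S: 1000/CN − 10 with CN=94.000 → S = 30/47 ≈ 0.638 in
Ia = 0.2S: 0.2·0.638 = 0.128 in (exactly 6/47)
Excess rainfall: 9.570 − 0.128 = 9.442 in; P > Ia so Q > 0
Q = (44379/4700)²/((44379/4700) + 30/47) = (1969495641/22090000)/(47379/4700) = 656498547/74227100 in ≈ 8.844 in

Q = 656498547/74227100 in ≈ 8.844 in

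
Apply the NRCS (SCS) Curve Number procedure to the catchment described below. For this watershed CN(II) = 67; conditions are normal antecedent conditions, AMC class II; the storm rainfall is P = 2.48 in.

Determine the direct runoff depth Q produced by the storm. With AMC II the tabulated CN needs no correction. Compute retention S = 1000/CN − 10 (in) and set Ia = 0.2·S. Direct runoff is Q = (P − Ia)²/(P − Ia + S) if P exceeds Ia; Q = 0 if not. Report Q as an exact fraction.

CN(II) = 67; AMC II needs no correction.
Max retention: S = 1000/67 − 10 = 330/67 in (≈ 4.925 in)
Ia = 0.2·(330/67) = 66/67 in ≈ 0.985 in
Excess rainfall: 2.480 − 0.985 = 1.495 in; P > Ia so Q > 0
Runoff Q = (P−Ia)²/(P−Ia+S) = (1.495)²/(1.495+4.925) = 3135008/9006475 ≈ 0.348 in

Q = 3135008/9006475 in ≈ 0.348 in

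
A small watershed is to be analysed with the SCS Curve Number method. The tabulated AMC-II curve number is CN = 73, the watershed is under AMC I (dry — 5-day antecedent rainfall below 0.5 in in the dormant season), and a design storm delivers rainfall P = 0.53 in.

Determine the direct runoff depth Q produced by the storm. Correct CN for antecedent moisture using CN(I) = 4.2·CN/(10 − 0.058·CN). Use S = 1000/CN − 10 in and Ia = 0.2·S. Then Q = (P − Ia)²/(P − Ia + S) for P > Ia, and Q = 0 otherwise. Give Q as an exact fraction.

Adjust CN=73 to AMC I: 4.2·73/(10 − 0.058·73) → (1533/5) ÷ (2883/500) = 51100/961 ≈ 53.174
S = 1000/(51100/961) − 10 = 4500/511 in ≈ 8.806 in
Ia = 0.2·(4500/511) = 900/511 in ≈ 1.761 in
P = 0.530 ≤ Ia = 1.761 in: entire storm abstracted, Q = 0.

Q = 0 in ≈ 0.000 in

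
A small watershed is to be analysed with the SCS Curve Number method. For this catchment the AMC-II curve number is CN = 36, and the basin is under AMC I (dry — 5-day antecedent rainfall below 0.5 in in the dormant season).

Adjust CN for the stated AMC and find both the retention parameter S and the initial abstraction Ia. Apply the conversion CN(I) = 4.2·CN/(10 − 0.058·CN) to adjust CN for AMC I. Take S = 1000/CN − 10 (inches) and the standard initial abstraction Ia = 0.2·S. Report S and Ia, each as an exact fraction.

S = 8000/189 in ≈ 42.328 in; Ia = 1600/189 in ≈ 8.466 in

Dry (AMC I): CN(I) = 4.2·36/(10 − 0.058·36) = (756/5)/(989/125) = 18900/989 ≈ 19.110
Retention S: 1000/CN − 10 with CN=19.110 → S = 8000/189 ≈ 42.328 in
Ia = 0.2·(8000/189) = 1600/189 in ≈ 8.466 in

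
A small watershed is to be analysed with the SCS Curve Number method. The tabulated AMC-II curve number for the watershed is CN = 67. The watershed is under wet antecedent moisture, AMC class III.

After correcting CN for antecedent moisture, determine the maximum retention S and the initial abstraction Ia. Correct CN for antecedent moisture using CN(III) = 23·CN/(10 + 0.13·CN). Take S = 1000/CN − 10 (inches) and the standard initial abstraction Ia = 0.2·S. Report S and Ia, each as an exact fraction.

CN(III) from CN(II)=67: (23·67)/(10 + 0.13·67) = 154100/1871 ≈ 82.362
Retention S: 1000/CN − 10 with CN=82.362 → S = 3300/1541 ≈ 2.141 in
Ia = 0.2·(3300/1541) = 660/1541 in ≈ 0.428 in

S = 3300/1541 in ≈ 2.141 in; Ia = 660/1541 in ≈ 0.428 in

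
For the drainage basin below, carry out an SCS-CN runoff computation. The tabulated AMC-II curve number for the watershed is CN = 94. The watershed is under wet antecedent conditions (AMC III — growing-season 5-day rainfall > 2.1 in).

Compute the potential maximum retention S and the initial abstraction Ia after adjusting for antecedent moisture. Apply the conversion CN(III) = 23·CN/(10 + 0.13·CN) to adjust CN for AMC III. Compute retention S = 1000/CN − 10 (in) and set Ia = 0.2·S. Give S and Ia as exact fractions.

Wet (AMC III): CN(III) = 23·94/(10 + 0.13·94) = 2162/(1111/50) = 108100/1111 ≈ 97.300
Retention S: 1000/CN − 10 with CN=97.300 → S = 300/1081 ≈ 0.278 in
Ia = 0.2S: 0.2·0.278 = 0.056 in (exactly 60/1081)

S = 300/1081 in ≈ 0.278 in; Ia = 60/1081 in ≈ 0.056 in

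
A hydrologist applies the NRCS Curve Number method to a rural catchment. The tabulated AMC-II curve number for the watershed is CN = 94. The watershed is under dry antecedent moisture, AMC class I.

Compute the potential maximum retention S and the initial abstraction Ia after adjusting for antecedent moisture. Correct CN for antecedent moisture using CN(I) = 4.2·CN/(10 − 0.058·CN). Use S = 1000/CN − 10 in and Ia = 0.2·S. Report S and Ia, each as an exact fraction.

S = 500/329 in ≈ 1.520 in; Ia = 100/329 in ≈ 0.304 in

Dry (AMC I): CN(I) = 4.2·94/(10 − 0.058·94) = (1974/5)/(1137/250) = 32900/379 ≈ 86.807
S = 1000/(32900/379) − 10 = 500/329 in ≈ 1.520 in
Initial abstraction Ia = S/5 = (500/329)/5 = 100/329 ≈ 0.304 in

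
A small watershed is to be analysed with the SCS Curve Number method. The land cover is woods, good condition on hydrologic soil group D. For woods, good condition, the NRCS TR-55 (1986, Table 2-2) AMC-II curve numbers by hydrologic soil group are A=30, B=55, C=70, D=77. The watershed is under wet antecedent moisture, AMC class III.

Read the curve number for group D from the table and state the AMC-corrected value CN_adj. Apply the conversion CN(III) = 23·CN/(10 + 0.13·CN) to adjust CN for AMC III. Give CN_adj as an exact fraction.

CN_adj = 7700/87 ≈ 88.506

NRCS table: woods, good condition, soil group D → CN(II) = 77
Wet (AMC III): CN(III) = 23·77/(10 + 0.13·77) = 1771/(2001/100) = 7700/87 ≈ 88.506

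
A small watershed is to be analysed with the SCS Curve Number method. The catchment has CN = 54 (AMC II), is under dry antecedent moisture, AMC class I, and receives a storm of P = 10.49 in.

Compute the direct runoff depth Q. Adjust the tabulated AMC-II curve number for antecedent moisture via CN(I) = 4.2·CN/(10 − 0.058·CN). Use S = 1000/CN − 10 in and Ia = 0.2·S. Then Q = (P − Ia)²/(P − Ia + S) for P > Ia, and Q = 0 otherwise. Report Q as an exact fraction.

Q = 133066637089/85888196100 in ≈ 1.549 in

Adjust CN=54 to AMC I: 4.2·54/(10 − 0.058·54) → (1134/5) ÷ (1717/250) = 56700/1717 ≈ 33.023
Retention S: 1000/CN − 10 with CN=33.023 → S = 11500/567 ≈ 20.282 in
Ia = 0.2·(11500/567) = 2300/567 in ≈ 4.056 in
Since P=10.490 > Ia=4.056: effective rainfall P−Ia = 364783/56700 in
Q: (364783/56700)² ÷ (1514783/56700) = 133066637089/85888196100 in (≈ 1.549 in)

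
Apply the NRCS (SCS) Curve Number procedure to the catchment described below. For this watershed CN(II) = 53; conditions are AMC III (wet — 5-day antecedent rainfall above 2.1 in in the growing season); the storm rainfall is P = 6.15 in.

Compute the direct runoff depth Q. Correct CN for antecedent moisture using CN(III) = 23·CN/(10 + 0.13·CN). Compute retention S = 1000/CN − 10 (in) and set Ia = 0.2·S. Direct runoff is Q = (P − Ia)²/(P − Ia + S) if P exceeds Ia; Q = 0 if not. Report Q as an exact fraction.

Q = 17196912769/5488840060 in ≈ 3.133 in

CN(III) from CN(II)=53: (23·53)/(10 + 0.13·53) = 121900/1689 ≈ 72.173
Max retention: S = 1000/(121900/1689) − 10 = 4700/1219 in (≈ 3.856 in)
Ia = 0.2·(4700/1219) = 940/1219 in ≈ 0.771 in
P − Ia = 6.150 − 0.771 = 131137/24380 ≈ 5.379 in (> 0, runoff occurs)
Q: (131137/24380)² ÷ (225137/24380) = 17196912769/5488840060 in (≈ 3.133 in)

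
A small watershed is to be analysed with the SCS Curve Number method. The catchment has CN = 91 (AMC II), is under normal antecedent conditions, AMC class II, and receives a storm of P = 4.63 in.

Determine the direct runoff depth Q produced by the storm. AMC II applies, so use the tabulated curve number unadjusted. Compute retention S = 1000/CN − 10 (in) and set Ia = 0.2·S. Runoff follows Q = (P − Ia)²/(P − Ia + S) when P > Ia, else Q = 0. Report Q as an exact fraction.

CN(II) = 91; AMC II needs no correction.
Retention S: 1000/CN − 10 with CN=91.000 → S = 90/91 ≈ 0.989 in
Ia = 0.2S: 0.2·0.989 = 0.198 in (exactly 18/91)
Excess rainfall: 4.630 − 0.198 = 4.432 in; P > Ia so Q > 0
Q: (40333/9100)² ÷ (49333/9100) = 1626750889/448930300 in (≈ 3.624 in)

Q = 1626750889/448930300 in ≈ 3.624 in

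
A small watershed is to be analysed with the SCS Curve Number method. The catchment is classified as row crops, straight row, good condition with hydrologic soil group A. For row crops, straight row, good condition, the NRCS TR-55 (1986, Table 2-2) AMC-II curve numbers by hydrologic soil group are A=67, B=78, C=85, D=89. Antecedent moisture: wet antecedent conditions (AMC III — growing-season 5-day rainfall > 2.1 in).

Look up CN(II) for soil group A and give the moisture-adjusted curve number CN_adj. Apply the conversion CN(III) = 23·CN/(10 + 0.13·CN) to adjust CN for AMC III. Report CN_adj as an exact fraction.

NRCS table: row crops, straight row, good condition, soil group A → CN(II) = 67
CN(III) from CN(II)=67: (23·67)/(10 + 0.13·67) = 154100/1871 ≈ 82.362

CN_adj = 154100/1871 ≈ 82.362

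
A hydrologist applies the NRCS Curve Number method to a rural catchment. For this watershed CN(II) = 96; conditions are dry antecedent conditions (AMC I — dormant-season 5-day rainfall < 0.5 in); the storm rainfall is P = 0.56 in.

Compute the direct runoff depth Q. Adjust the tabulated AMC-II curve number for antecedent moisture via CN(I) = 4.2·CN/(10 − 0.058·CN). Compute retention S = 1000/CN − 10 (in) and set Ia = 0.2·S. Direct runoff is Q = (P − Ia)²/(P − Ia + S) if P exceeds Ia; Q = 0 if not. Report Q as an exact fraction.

Dry (AMC I): CN(I) = 4.2·96/(10 − 0.058·96) = (2016/5)/(554/125) = 25200/277 ≈ 90.975
Max retention: S = 1000/(25200/277) − 10 = 125/126 in (≈ 0.992 in)
Ia = 0.2·(125/126) = 25/126 in ≈ 0.198 in
Since P=0.560 > Ia=0.198: effective rainfall P−Ia = 1139/3150 in
Q: (1139/3150)² ÷ (2132/1575) = 1297321/13431600 in (≈ 0.097 in)

Q = 1297321/13431600 in ≈ 0.097 in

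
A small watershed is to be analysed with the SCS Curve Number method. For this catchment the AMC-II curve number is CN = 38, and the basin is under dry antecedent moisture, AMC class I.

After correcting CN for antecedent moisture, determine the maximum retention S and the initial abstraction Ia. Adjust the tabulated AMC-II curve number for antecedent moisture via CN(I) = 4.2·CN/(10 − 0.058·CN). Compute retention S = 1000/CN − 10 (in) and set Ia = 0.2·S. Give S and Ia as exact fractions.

Dry (AMC I): CN(I) = 4.2·38/(10 − 0.058·38) = (798/5)/(1949/250) = 39900/1949 ≈ 20.472
Retention S: 1000/CN − 10 with CN=20.472 → S = 15500/399 ≈ 38.847 in
Ia = 0.2·(15500/399) = 3100/399 in ≈ 7.769 in

S = 15500/399 in ≈ 38.847 in; Ia = 3100/399 in ≈ 7.769 in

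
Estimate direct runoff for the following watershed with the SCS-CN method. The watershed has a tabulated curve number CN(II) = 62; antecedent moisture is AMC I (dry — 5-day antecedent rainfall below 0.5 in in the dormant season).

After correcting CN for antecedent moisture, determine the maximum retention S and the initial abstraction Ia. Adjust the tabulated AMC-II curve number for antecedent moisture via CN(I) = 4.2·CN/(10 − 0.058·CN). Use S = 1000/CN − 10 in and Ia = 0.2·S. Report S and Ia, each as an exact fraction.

S = 9500/651 in ≈ 14.593 in; Ia = 1900/651 in ≈ 2.919 in

Adjust CN=62 to AMC I: 4.2·62/(10 − 0.058·62) → (1302/5) ÷ (1601/250) = 65100/1601 ≈ 40.662
S = 1000/(65100/1601) − 10 = 9500/651 in ≈ 14.593 in
Initial abstraction Ia = S/5 = (9500/651)/5 = 1900/651 ≈ 2.919 in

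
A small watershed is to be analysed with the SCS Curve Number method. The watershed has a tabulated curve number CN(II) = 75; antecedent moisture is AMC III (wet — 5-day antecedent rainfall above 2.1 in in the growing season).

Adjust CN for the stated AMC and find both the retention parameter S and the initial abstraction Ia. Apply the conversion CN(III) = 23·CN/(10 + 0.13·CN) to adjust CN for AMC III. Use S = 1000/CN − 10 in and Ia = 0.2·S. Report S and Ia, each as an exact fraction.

CN(III) from CN(II)=75: (23·75)/(10 + 0.13·75) = 6900/79 ≈ 87.342
Max retention: S = 1000/(6900/79) − 10 = 100/69 in (≈ 1.449 in)
Ia = 0.2S: 0.2·1.449 = 0.290 in (exactly 20/69)

S = 100/69 in ≈ 1.449 in; Ia = 20/69 in ≈ 0.290 in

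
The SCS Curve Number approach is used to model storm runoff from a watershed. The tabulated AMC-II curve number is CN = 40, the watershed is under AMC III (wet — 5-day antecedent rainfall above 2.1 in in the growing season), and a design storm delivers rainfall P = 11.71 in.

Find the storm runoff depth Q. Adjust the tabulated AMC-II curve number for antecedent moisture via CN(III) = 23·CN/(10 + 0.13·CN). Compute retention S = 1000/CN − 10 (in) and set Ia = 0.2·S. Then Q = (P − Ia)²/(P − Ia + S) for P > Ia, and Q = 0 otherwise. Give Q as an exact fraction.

Q = 572788489/89545900 in ≈ 6.397 in

CN(III) from CN(II)=40: (23·40)/(10 + 0.13·40) = 1150/19 ≈ 60.526
Retention S: 1000/CN − 10 with CN=60.526 → S = 150/23 ≈ 6.522 in
Initial abstraction Ia = S/5 = (150/23)/5 = 30/23 ≈ 1.304 in
Since P=11.710 > Ia=1.304: effective rainfall P−Ia = 23933/2300 in
Q: (23933/2300)² ÷ (38933/2300) = 572788489/89545900 in (≈ 6.397 in)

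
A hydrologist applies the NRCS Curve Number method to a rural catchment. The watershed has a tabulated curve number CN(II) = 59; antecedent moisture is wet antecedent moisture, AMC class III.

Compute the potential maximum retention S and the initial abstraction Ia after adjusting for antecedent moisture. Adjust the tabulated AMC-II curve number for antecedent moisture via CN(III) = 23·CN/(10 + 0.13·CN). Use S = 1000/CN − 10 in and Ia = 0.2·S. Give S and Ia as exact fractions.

S = 4100/1357 in ≈ 3.021 in; Ia = 820/1357 in ≈ 0.604 in

Wet (AMC III): CN(III) = 23·59/(10 + 0.13·59) = 1357/(1767/100) = 135700/1767 ≈ 76.797
Retention S: 1000/CN − 10 with CN=76.797 → S = 4100/1357 ≈ 3.021 in
Ia = 0.2·(4100/1357) = 820/1357 in ≈ 0.604 in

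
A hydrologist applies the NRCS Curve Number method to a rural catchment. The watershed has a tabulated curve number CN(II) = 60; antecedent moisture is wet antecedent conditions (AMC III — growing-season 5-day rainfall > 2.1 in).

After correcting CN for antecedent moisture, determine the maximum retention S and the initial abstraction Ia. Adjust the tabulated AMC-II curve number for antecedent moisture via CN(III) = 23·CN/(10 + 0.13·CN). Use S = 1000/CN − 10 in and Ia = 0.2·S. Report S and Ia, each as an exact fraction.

S = 200/69 in ≈ 2.899 in; Ia = 40/69 in ≈ 0.580 in

Adjust CN=60 to AMC III: 23·60/(10 + 0.13·60) → 1380 ÷ (89/5) = 6900/89 ≈ 77.528
Max retention: S = 1000/(6900/89) − 10 = 200/69 in (≈ 2.899 in)
Ia = 0.2·(200/69) = 40/69 in ≈ 0.580 in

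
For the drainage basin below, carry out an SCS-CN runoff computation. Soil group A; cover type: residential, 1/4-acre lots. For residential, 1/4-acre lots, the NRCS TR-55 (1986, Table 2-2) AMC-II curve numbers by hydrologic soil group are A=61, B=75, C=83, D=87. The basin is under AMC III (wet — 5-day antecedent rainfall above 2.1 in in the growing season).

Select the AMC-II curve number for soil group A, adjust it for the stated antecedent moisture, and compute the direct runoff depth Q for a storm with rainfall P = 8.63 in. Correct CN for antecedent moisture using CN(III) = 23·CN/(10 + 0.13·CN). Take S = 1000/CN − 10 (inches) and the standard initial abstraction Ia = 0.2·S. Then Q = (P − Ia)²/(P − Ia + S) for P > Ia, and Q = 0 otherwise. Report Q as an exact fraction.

NRCS table: residential, 1/4-acre lots, soil group A → CN(II) = 61
Adjust CN=61 to AMC III: 23·61/(10 + 0.13·61) → 1403 ÷ (1793/100) = 140300/1793 ≈ 78.249
Max retention: S = 1000/(140300/1793) − 10 = 3900/1403 in (≈ 2.780 in)
Initial abstraction Ia = S/5 = (3900/1403)/5 = 780/1403 ≈ 0.556 in
Since P=8.630 > Ia=0.556: effective rainfall P−Ia = 1132789/140300 in
Q = (1132789/140300)²/((1132789/140300) + 3900/1403) = (1283210918521/19684090000)/(1522789/140300) = 1283210918521/213647296700 in ≈ 6.006 in

Q = 1283210918521/213647296700 in ≈ 6.006 in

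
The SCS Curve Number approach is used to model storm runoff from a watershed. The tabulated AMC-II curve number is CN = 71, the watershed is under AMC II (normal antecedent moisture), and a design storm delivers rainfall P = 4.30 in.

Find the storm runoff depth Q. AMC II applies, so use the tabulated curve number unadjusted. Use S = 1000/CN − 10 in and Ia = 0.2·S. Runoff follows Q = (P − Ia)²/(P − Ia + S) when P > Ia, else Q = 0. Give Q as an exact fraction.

Average conditions: CN = 71 (no AMC adjustment).
S = 1000/71 − 10 = 290/71 in ≈ 4.085 in
Initial abstraction Ia = S/5 = (290/71)/5 = 58/71 ≈ 0.817 in
Excess rainfall: 4.300 − 0.817 = 3.483 in; P > Ia so Q > 0
Runoff Q = (P−Ia)²/(P−Ia+S) = (3.483)²/(3.483+4.085) = 6115729/3814830 ≈ 1.603 in

Q = 6115729/3814830 in ≈ 1.603 in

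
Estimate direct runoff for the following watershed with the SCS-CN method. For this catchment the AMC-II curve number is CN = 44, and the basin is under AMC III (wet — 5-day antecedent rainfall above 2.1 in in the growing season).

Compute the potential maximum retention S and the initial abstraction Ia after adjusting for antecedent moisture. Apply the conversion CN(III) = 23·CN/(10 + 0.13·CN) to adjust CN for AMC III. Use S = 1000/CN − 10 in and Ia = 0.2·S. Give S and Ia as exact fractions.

S = 1400/253 in ≈ 5.534 in; Ia = 280/253 in ≈ 1.107 in

CN(III) from CN(II)=44: (23·44)/(10 + 0.13·44) = 25300/393 ≈ 64.377
S = 1000/(25300/393) − 10 = 1400/253 in ≈ 5.534 in
Ia = 0.2·(1400/253) = 280/253 in ≈ 1.107 in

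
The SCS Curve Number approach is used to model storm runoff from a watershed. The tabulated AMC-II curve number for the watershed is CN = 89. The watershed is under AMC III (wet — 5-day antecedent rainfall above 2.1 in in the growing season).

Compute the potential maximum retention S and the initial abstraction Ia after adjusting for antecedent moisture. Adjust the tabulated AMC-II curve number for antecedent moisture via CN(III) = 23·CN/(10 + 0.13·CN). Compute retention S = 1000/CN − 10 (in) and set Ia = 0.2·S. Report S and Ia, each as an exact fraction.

CN(III) from CN(II)=89: (23·89)/(10 + 0.13·89) = 204700/2157 ≈ 94.900
Retention S: 1000/CN − 10 with CN=94.900 → S = 1100/2047 ≈ 0.537 in
Initial abstraction Ia = S/5 = (1100/2047)/5 = 220/2047 ≈ 0.107 in

S = 1100/2047 in ≈ 0.537 in; Ia = 220/2047 in ≈ 0.107 in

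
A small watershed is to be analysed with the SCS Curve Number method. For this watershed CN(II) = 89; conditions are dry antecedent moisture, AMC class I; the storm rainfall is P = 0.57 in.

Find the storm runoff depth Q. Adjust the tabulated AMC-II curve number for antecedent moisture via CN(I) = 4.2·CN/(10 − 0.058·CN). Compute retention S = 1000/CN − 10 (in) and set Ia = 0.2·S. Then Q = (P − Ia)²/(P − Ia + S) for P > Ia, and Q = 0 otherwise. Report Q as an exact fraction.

Q = 0 in ≈ 0.000 in

Dry (AMC I): CN(I) = 4.2·89/(10 − 0.058·89) = (1869/5)/(2419/500) = 186900/2419 ≈ 77.263
S = 1000/(186900/2419) − 10 = 5500/1869 in ≈ 2.943 in
Ia = 0.2·(5500/1869) = 1100/1869 in ≈ 0.589 in
P = 0.570 ≤ Ia = 0.589 in: entire storm abstracted, Q = 0.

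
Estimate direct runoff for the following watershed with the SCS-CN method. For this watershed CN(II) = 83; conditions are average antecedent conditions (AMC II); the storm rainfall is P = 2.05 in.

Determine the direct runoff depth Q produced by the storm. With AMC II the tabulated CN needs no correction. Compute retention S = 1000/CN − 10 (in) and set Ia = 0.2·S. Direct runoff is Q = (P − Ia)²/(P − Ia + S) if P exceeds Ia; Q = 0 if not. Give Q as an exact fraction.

Q = 7414729/10164180 in ≈ 0.729 in

Average conditions: CN = 83 (no AMC adjustment).
Max retention: S = 1000/83 − 10 = 170/83 in (≈ 2.048 in)
Ia = 0.2S: 0.2·2.048 = 0.410 in (exactly 34/83)
Since P=2.050 > Ia=0.410: effective rainfall P−Ia = 2723/1660 in
Q = (2723/1660)²/((2723/1660) + 170/83) = (7414729/2755600)/(6123/1660) = 7414729/10164180 in ≈ 0.729 in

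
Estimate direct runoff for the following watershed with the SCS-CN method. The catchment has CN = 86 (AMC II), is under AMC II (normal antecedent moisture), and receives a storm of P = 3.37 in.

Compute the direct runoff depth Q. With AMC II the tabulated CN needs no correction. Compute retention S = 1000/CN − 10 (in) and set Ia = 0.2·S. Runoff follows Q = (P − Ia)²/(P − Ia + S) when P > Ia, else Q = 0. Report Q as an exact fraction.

Q = 171374281/86391300 in ≈ 1.984 in

AMC II — tabulated CN = 86 applies directly.
Max retention: S = 1000/86 − 10 = 70/43 in (≈ 1.628 in)
Ia = 0.2·(70/43) = 14/43 in ≈ 0.326 in
P − Ia = 3.370 − 0.326 = 13091/4300 ≈ 3.044 in (> 0, runoff occurs)
Runoff Q = (P−Ia)²/(P−Ia+S) = (3.044)²/(3.044+1.628) = 171374281/86391300 ≈ 1.984 in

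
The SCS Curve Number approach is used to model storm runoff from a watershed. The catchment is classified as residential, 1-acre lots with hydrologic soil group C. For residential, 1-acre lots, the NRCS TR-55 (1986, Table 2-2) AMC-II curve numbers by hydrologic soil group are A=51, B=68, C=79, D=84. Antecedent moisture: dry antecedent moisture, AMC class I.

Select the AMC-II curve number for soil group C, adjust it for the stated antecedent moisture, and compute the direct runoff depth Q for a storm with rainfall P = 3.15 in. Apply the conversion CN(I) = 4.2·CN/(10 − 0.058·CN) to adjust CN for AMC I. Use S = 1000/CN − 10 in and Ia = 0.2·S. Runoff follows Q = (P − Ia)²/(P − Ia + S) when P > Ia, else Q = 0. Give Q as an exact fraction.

NRCS table: residential, 1-acre lots, soil group C → CN(II) = 79
Dry (AMC I): CN(I) = 4.2·79/(10 − 0.058·79) = (1659/5)/(2709/500) = 7900/129 ≈ 61.240
Max retention: S = 1000/(7900/129) − 10 = 500/79 in (≈ 6.329 in)
Ia = 0.2S: 0.2·6.329 = 1.266 in (exactly 100/79)
Excess rainfall: 3.150 − 1.266 = 1.884 in; P > Ia so Q > 0
Q = (2977/1580)²/((2977/1580) + 500/79) = (8862529/2496400)/(12977/1580) = 8862529/20503660 in ≈ 0.432 in

Q = 8862529/20503660 in ≈ 0.432 in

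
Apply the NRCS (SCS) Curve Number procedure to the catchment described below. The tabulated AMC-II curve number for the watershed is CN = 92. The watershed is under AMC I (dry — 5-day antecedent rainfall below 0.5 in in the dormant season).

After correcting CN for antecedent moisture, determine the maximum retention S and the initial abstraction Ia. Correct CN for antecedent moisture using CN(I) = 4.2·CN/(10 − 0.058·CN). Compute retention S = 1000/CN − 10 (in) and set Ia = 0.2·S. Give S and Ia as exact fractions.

S = 1000/483 in ≈ 2.070 in; Ia = 200/483 in ≈ 0.414 in

CN(I) from CN(II)=92: (4.2·92)/(10 − 0.058·92) = 48300/583 ≈ 82.847
S = 1000/(48300/583) − 10 = 1000/483 in ≈ 2.070 in
Ia = 0.2S: 0.2·2.070 = 0.414 in (exactly 200/483)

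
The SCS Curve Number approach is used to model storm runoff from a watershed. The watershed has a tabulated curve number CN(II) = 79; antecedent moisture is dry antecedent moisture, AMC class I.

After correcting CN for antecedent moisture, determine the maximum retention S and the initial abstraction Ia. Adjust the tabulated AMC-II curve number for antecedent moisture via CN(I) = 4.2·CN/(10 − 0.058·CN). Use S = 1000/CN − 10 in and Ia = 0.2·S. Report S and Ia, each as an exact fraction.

S = 500/79 in ≈ 6.329 in; Ia = 100/79 in ≈ 1.266 in

CN(I) from CN(II)=79: (4.2·79)/(10 − 0.058·79) = 7900/129 ≈ 61.240
Retention S: 1000/CN − 10 with CN=61.240 → S = 500/79 ≈ 6.329 in
Initial abstraction Ia = S/5 = (500/79)/5 = 100/79 ≈ 1.266 in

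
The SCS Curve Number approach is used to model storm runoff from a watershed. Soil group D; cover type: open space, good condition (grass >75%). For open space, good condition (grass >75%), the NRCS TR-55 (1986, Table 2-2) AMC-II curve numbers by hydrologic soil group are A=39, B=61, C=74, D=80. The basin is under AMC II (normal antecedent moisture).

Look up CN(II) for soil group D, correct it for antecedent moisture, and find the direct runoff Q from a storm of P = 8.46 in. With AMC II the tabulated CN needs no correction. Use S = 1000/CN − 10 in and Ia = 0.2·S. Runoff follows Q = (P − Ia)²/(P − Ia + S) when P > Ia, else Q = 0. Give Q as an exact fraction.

Q = 79202/13075 in ≈ 6.058 in

NRCS table: open space, good condition (grass >75%), soil group D → CN(II) = 80
Average conditions: CN = 80 (no AMC adjustment).
Retention S: 1000/CN − 10 with CN=80.000 → S = 5/2 ≈ 2.500 in
Ia = 0.2·(5/2) = 1/2 in ≈ 0.500 in
Since P=8.460 > Ia=0.500: effective rainfall P−Ia = 199/25 in
Q = (199/25)²/((199/25) + 5/2) = (39601/625)/(523/50) = 79202/13075 in ≈ 6.058 in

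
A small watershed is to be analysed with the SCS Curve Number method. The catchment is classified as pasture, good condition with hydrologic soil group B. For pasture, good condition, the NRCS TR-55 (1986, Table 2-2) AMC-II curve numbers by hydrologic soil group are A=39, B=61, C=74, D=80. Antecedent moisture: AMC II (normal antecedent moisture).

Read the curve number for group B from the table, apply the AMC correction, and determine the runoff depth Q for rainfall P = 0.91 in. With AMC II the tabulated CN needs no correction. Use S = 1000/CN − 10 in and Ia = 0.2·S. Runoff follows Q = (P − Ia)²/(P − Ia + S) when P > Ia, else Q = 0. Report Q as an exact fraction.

NRCS table: pasture, good condition, soil group B → CN(II) = 61
CN(II) = 61; AMC II needs no correction.
Retention S: 1000/CN − 10 with CN=61.000 → S = 390/61 ≈ 6.393 in
Ia = 0.2S: 0.2·6.393 = 1.279 in (exactly 78/61)
P = 0.910 ≤ Ia = 1.279 in: entire storm abstracted, Q = 0.

Q = 0 in ≈ 0.000 in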